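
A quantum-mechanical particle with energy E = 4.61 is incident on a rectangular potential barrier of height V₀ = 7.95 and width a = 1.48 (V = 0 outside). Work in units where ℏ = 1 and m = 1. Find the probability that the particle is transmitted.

E < V₀: inside the barrier ψ ∝ e^{±κx} with κ = √(2m(V₀ − E))/ℏ = 2.585.
κa = 3.825, sinh(κa) = 22.91.
Matching ψ, ψ′ at both faces gives T = [1 + V₀² sinh²(κa) / (4E(V₀ − E))]⁻¹ = 1/539.6 = 0.00185.

T = 0.00185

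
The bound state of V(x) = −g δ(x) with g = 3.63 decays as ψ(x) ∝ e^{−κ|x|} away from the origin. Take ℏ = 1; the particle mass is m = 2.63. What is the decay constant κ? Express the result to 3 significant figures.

κ = 9.55

Integrating the TISE across x = 0 gives the cusp condition ψ'(0⁺) − ψ'(0⁻) = −(2mg/ℏ²)ψ(0).
With ψ ∝ e^{−κ|x|} this yields −2κ = −2mg/ℏ², so κ = mg/ℏ² = 9.547.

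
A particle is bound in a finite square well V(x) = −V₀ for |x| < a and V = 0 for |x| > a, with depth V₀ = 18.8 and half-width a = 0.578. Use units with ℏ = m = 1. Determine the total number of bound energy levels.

N = 3

The dimensionless depth is z₀ = a√(2mV₀)/ℏ = 0.578 × √(37.60) = 3.544.
A new bound state (alternating even/odd) appears each time z₀ passes a multiple of π/2, so N = ⌊2z₀/π⌋ + 1 = ⌊2.256⌋ + 1 = 3.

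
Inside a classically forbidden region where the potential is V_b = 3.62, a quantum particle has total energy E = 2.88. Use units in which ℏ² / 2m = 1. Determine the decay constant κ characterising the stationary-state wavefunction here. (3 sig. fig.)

Since E < V_b the TISE in this region is ψ'' = κ²ψ with κ = √(2m(V_b − E))/ℏ.
κ = √(2 × 0.5 × 0.74) = 0.8602.

κ = 0.860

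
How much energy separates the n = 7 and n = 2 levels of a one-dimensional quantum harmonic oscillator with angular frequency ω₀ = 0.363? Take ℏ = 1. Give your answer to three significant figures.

E_n = ℏω₀(n + ½), so ΔE = (7 − 2) ℏω₀ = 5 × 0.363 = 1.815.

ΔE = 1.82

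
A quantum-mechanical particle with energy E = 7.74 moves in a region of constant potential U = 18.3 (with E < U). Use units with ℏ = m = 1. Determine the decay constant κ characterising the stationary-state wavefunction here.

Since E < U the TISE in this region is ψ'' = κ²ψ with κ = √(2m(U − E))/ℏ.
κ = √(2 × 1 × 10.56) = 4.596.

κ = 4.60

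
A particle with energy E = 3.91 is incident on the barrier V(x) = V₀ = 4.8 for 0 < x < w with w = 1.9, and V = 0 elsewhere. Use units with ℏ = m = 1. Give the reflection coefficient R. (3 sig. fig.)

E < V₀: inside the barrier ψ ∝ e^{±κx} with κ = √(2m(V₀ − E))/ℏ = 1.334.
κw = 2.535, sinh(κw) = 6.268.
The exact tunnelling result is T⁻¹ = 1 + V₀² sinh²(κw) / [4E(V₀ − E)] = 66.03, so T = 0.0151.
R = 1 − T = 0.985.

R = 0.985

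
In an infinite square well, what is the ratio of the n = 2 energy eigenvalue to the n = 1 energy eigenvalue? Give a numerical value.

Since E_n ∝ n², the ratio is (2/1)² = 4.

4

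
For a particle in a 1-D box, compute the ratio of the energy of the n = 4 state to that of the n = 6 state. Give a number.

0.444444

Since E_n ∝ n², the ratio is (4/6)² = 0.444444.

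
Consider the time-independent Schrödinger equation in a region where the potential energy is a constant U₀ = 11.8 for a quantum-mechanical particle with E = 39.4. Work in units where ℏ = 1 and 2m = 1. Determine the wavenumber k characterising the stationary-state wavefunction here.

With E > U₀ the solution is oscillatory, ψ ∝ e^{±ikx} with k = √(2m(E − U₀))/ℏ.
k = √(2 × 0.5 × 27.6) = 5.254.

k = 5.25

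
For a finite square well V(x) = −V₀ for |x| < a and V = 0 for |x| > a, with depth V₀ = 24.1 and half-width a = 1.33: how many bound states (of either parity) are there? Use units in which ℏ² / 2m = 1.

N = 5

Define the well-strength parameter z₀ = (a/ℏ)√(2mV₀) = 1.33 × √(2·0.5·24.1) = 6.529.
The even/odd transcendental equations gain one root per π/2 in z₀, giving N = 1 + ⌊2z₀/π⌋ = 1 + ⌊4.157⌋ = 5.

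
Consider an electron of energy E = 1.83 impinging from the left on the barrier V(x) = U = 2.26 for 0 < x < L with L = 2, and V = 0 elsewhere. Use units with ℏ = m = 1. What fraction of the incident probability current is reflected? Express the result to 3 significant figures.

Since E < U the interior solution is evanescent with decay constant κ = √(2m(U − E))/ℏ = 0.9274.
κL = 1.855, sinh(κL) = 3.117.
Matching ψ, ψ′ at both faces gives T = [1 + U² sinh²(κL) / (4E(U − E))]⁻¹ = 1/16.76 = 0.0597.
R = 1 − T = 0.940.

R = 0.940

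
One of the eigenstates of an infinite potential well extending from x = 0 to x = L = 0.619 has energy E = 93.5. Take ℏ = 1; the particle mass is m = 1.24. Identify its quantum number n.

n = 3

From E_n = n²π²ℏ²/(2mL²) invert to n = √(2mL²E)/(πℏ).
n = (0.619/π) × √(2 × 1.24 × 93.5) = 3.000 → n = 3.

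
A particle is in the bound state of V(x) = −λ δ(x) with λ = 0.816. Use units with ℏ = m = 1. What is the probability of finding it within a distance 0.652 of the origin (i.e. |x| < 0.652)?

P = 0.655

The normalised bound state is ψ = √κ e^{−κ|x|} with κ = mλ/ℏ² = 0.8160.
P(|x| < d) = ∫_{−d}^{d} κ e^{−2κ|x|} dx = 1 − e^{−2κd} = 1 − e^{−1.064} = 0.6549.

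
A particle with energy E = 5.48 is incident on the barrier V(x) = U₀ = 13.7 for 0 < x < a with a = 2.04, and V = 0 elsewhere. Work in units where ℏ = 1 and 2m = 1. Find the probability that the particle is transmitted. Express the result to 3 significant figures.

E < U₀: inside the barrier ψ ∝ e^{±κx} with κ = √(2m(U₀ − E))/ℏ = 2.867.
κa = 5.849, sinh(κa) = 173.4.
The exact tunnelling result is T⁻¹ = 1 + U₀² sinh²(κa) / [4E(U₀ − E)] = 31320, so T = 0.0000319.

T = 0.0000319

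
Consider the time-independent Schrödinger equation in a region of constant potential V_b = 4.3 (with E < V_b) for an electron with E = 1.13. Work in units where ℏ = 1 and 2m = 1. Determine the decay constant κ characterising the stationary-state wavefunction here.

Since E < V_b the TISE in this region is ψ'' = κ²ψ with κ = √(2m(V_b − E))/ℏ.
κ = √(2 × 0.5 × 3.17) = 1.780.

κ = 1.78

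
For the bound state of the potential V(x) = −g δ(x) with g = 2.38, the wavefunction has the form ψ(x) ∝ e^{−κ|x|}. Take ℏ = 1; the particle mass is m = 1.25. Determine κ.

Integrating the TISE across x = 0 gives the cusp condition ψ'(0⁺) − ψ'(0⁻) = −(2mg/ℏ²)ψ(0).
With ψ ∝ e^{−κ|x|} this yields −2κ = −2mg/ℏ², so κ = mg/ℏ² = 2.975.

κ = 2.98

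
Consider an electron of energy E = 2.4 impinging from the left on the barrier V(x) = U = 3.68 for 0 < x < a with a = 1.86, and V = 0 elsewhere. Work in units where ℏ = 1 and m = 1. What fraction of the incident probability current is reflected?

R = 0.991

E < U: inside the barrier ψ ∝ e^{±κx} with κ = √(2m(U − E))/ℏ = 1.600.
κa = 2.976, sinh(κa) = 9.779.
The exact tunnelling result is T⁻¹ = 1 + U² sinh²(κa) / [4E(U − E)] = 106.4, so T = 0.00940.
R = 1 − T = 0.991.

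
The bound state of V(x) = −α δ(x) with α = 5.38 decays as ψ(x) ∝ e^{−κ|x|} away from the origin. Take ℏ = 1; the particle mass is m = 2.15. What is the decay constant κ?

Integrating the TISE across x = 0 gives the cusp condition ψ'(0⁺) − ψ'(0⁻) = −(2mα/ℏ²)ψ(0).
With ψ ∝ e^{−κ|x|} this yields −2κ = −2mα/ℏ², so κ = mα/ℏ² = 11.57.

κ = 11.6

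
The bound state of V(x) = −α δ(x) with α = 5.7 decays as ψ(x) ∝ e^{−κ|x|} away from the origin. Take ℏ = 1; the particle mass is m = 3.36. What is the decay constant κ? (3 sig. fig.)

Integrating the TISE across x = 0 gives the cusp condition ψ'(0⁺) − ψ'(0⁻) = −(2mα/ℏ²)ψ(0).
With ψ ∝ e^{−κ|x|} this yields −2κ = −2mα/ℏ², so κ = mα/ℏ² = 19.15.

κ = 19.2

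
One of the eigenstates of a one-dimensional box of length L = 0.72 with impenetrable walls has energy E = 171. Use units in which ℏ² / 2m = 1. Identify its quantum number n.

From E_n = n²π²ℏ²/(2mL²) invert to n = √(2mL²E)/(πℏ).
n = (0.72/π) × √(2 × 0.5 × 171) = 2.997 → n = 3.

n = 3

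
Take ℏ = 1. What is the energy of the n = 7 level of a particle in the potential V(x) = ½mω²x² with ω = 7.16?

Using E_n = (n + ½)ℏω: E_7 = 7.5 × 7.16 = 53.70.

E = 53.7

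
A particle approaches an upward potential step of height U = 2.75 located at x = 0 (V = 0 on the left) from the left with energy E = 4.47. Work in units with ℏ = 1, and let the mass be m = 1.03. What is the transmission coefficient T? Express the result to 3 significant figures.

T = 0.945

The wavenumbers are k₁ = √(2mE)/ℏ = 3.035 on the left and k₂ = √(2m(E − U))/ℏ = 1.882 on the right.
Matching ψ and ψ′ at x = 0 gives r = (k₁ − k₂)/(k₁ + k₂), so R = r² = 0.05491 and T = 1 − R = 0.9451.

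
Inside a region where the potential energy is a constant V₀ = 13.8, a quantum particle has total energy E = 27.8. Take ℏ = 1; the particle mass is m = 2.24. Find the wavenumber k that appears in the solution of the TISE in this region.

k = 7.92

With E > V₀ the solution is oscillatory, ψ ∝ e^{±ikx} with k = √(2m(E − V₀))/ℏ.
k = √(2 × 2.24 × 14) = 7.920.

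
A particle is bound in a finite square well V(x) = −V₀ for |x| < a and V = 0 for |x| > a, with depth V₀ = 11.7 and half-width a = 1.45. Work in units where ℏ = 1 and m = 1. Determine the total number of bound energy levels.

The dimensionless depth is z₀ = a√(2mV₀)/ℏ = 1.45 × √(23.40) = 7.014.
A new bound state (alternating even/odd) appears each time z₀ passes a multiple of π/2, so N = ⌊2z₀/π⌋ + 1 = ⌊4.465⌋ + 1 = 5.

N = 5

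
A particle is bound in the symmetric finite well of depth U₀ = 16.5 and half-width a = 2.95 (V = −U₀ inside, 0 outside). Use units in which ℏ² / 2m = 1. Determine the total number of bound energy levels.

N = 8

The dimensionless depth is z₀ = a√(2mU₀)/ℏ = 2.95 × √(16.50) = 11.98.
A new bound state (alternating even/odd) appears each time z₀ passes a multiple of π/2, so N = ⌊2z₀/π⌋ + 1 = ⌊7.629⌋ + 1 = 8.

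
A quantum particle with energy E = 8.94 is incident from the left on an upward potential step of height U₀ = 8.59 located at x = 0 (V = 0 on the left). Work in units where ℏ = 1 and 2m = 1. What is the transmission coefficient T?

T = 0.552

The wavenumbers are k₁ = √(2mE)/ℏ = 2.990 on the left and k₂ = √(2m(E − U₀))/ℏ = 0.5916 on the right.
Matching ψ and ψ′ at x = 0 gives r = (k₁ − k₂)/(k₁ + k₂), so R = r² = 0.4484 and T = 1 − R = 0.5516.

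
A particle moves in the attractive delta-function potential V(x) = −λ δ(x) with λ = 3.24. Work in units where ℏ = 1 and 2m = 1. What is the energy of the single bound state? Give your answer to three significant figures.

E = -2.62

For x ≠ 0 the bound state is ψ ∝ e^{−κ|x|}; integrating the TISE across the delta gives the cusp condition 2κ = 2mλ/ℏ², so κ = 1.620.
Then E = −ℏ²κ²/(2m) = −mλ²/(2ℏ²) = -2.624.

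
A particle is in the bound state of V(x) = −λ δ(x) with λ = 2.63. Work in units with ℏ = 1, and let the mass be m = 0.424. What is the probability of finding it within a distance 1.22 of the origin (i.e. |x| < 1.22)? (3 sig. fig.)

P = 0.934

The normalised bound state is ψ = √κ e^{−κ|x|} with κ = mλ/ℏ² = 1.115.
P(|x| < d) = ∫_{−d}^{d} κ e^{−2κ|x|} dx = 1 − e^{−2κd} = 1 − e^{−2.721} = 0.9342.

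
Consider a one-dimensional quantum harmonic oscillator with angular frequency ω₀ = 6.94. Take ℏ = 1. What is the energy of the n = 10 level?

E = 72.9

The oscillator eigenvalues are E_n = ℏω₀(n + ½), so E_10 = 6.94 × 10.5 = 72.87.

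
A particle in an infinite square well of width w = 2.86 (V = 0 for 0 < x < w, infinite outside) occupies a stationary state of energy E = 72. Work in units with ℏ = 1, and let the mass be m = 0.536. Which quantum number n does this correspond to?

From E_n = n²π²ℏ²/(2mw²) invert to n = √(2mw²E)/(πℏ).
n = (2.86/π) × √(2 × 0.536 × 72) = 7.998 → n = 8.

n = 8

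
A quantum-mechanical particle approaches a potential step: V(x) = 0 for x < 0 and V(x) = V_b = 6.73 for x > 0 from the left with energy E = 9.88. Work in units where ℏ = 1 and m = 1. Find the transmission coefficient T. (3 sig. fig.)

On each side the TISE gives plane waves with k = √(2m(E − V))/ℏ: k₁ = √(2·1·9.88) = 4.445, k₂ = √(2·1·3.15) = 2.510.
Matching ψ and ψ′ at x = 0 gives r = (k₁ − k₂)/(k₁ + k₂), so R = r² = 0.07742 and T = 1 − R = 0.9226.

T = 0.923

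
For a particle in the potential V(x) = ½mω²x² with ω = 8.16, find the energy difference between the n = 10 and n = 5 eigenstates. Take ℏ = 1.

E_n = ℏω(n + ½), so ΔE = (10 − 5) ℏω = 5 × 8.16 = 40.80.

ΔE = 40.8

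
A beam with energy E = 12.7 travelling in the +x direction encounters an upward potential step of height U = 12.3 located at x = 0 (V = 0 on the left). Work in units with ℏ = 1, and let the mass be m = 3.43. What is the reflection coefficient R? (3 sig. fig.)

R = 0.488

On each side the TISE gives plane waves with k = √(2m(E − V))/ℏ: k₁ = √(2·3.43·12.7) = 9.334, k₂ = √(2·3.43·0.4) = 1.657.
Matching ψ and ψ′ at x = 0 gives r = (k₁ − k₂)/(k₁ + k₂), so R = r² = 0.4880 and T = 1 − R = 0.5120.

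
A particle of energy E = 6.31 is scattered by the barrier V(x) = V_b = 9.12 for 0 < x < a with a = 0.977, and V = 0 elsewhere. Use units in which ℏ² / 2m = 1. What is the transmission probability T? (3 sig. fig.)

Since E < V_b the interior solution is evanescent with decay constant κ = √(2m(V_b − E))/ℏ = 1.676.
κa = 1.638, sinh(κa) = 2.475.
Matching ψ, ψ′ at both faces gives T = [1 + V_b² sinh²(κa) / (4E(V_b − E))]⁻¹ = 1/8.181 = 0.122.

T = 0.122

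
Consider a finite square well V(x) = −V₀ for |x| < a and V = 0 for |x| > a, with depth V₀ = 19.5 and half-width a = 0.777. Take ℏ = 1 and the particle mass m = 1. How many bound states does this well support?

N = 4

The dimensionless depth is z₀ = a√(2mV₀)/ℏ = 0.777 × √(39.00) = 4.852.
A new bound state (alternating even/odd) appears each time z₀ passes a multiple of π/2, so N = ⌊2z₀/π⌋ + 1 = ⌊3.089⌋ + 1 = 4.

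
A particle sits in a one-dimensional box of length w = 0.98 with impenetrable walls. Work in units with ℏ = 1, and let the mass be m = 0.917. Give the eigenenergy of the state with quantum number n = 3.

E = 50.4

The infinite-well eigenfunctions ψ_n = √(2/w) sin(nπx/w) vanish at both walls, giving E_n = n²π²ℏ²/(2mw²).
E_3 = 3² × π² / (2 × 0.917 × 0.98²) = 50.43.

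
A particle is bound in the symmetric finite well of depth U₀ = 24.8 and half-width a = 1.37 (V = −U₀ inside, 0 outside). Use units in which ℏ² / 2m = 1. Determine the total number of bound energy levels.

N = 5

Define the well-strength parameter z₀ = (a/ℏ)√(2mU₀) = 1.37 × √(2·0.5·24.8) = 6.823.
The even/odd transcendental equations gain one root per π/2 in z₀, giving N = 1 + ⌊2z₀/π⌋ = 1 + ⌊4.343⌋ = 5.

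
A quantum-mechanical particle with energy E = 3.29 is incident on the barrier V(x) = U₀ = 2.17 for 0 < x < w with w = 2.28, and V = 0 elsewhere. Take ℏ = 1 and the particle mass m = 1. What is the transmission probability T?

T = 0.978

Above the barrier the interior wavenumber is k₂ = √(2m(E − U₀))/ℏ = 1.497, giving phase k₂w = 3.412.
T = [1 + U₀² sin²(k₂w) / (4E(E − U₀))]⁻¹ = 1/1.023 = 0.978.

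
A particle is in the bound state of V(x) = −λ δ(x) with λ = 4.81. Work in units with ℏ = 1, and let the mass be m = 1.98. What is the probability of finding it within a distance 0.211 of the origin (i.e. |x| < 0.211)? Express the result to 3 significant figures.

The normalised bound state is ψ = √κ e^{−κ|x|} with κ = mλ/ℏ² = 9.524.
P(|x| < d) = ∫_{−d}^{d} κ e^{−2κ|x|} dx = 1 − e^{−2κd} = 1 − e^{−4.019} = 0.9820.

P = 0.982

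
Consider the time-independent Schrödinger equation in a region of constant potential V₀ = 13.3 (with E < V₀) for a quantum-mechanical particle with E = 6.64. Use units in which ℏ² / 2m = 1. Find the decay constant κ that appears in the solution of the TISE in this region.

Since E < V₀ the TISE in this region is ψ'' = κ²ψ with κ = √(2m(V₀ − E))/ℏ.
κ = √(2 × 0.5 × 6.66) = 2.581.

κ = 2.58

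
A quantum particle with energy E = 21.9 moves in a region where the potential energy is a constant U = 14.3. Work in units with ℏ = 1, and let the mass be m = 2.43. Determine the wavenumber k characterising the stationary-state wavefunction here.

k = 6.08

With E > U the solution is oscillatory, ψ ∝ e^{±ikx} with k = √(2m(E − U))/ℏ.
k = √(2 × 2.43 × 7.6) = 6.077.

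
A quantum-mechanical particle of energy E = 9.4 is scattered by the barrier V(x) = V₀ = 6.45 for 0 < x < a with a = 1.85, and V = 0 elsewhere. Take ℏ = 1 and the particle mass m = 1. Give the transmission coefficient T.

T = 0.737

Above the barrier the interior wavenumber is k₂ = √(2m(E − V₀))/ℏ = 2.429, giving phase k₂a = 4.494.
T = [1 + V₀² sin²(k₂a) / (4E(E − V₀))]⁻¹ = 1/1.357 = 0.737.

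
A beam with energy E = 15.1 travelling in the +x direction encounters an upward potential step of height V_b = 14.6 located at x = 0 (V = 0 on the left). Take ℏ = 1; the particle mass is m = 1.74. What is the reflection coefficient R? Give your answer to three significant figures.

The wavenumbers are k₁ = √(2mE)/ℏ = 7.249 on the left and k₂ = √(2m(E − V_b))/ℏ = 1.319 on the right.
Continuity of ψ and ψ′ at the step yields the reflection amplitude r = (k₁ − k₂)/(k₁ + k₂) = 0.6921; thus R = |r|² = 0.4790, T = 0.5210.

R = 0.479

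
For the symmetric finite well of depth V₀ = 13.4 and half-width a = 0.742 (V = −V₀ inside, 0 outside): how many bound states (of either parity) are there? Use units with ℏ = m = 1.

N = 3

Define the well-strength parameter z₀ = (a/ℏ)√(2mV₀) = 0.742 × √(2·1·13.4) = 3.841.
A new bound state (alternating even/odd) appears each time z₀ passes a multiple of π/2, so N = ⌊2z₀/π⌋ + 1 = ⌊2.445⌋ + 1 = 3.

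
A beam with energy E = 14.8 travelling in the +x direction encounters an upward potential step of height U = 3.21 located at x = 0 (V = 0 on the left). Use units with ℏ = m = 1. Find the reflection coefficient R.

On each side the TISE gives plane waves with k = √(2m(E − V))/ℏ: k₁ = √(2·1·14.8) = 5.441, k₂ = √(2·1·11.59) = 4.815.
Continuity of ψ and ψ′ at the step yields the reflection amplitude r = (k₁ − k₂)/(k₁ + k₂) = 0.06105; thus R = |r|² = 0.003727, T = 0.9963.

R = 0.00373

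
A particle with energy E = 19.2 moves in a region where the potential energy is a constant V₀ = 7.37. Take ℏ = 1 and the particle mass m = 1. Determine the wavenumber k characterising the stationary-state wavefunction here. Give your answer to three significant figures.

k = 4.86

With E > V₀ the solution is oscillatory, ψ ∝ e^{±ikx} with k = √(2m(E − V₀))/ℏ.
k = √(2 × 1 × 11.83) = 4.864.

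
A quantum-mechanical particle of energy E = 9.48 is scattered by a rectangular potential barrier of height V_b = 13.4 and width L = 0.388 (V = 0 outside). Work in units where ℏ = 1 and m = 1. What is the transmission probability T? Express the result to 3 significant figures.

T = 0.324

E < V_b: inside the barrier ψ ∝ e^{±κx} with κ = √(2m(V_b − E))/ℏ = 2.800.
κL = 1.086, sinh(κL) = 1.313.
Matching ψ, ψ′ at both faces gives T = [1 + V_b² sinh²(κL) / (4E(V_b − E))]⁻¹ = 1/3.083 = 0.324.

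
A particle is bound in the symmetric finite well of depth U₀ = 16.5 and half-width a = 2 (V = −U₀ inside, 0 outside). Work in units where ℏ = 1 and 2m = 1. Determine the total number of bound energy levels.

N = 6

Define the well-strength parameter z₀ = (a/ℏ)√(2mU₀) = 2 × √(2·0.5·16.5) = 8.124.
A new bound state (alternating even/odd) appears each time z₀ passes a multiple of π/2, so N = ⌊2z₀/π⌋ + 1 = ⌊5.172⌋ + 1 = 6.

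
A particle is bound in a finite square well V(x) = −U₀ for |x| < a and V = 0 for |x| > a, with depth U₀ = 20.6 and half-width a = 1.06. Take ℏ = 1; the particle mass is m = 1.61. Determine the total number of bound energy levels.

The dimensionless depth is z₀ = a√(2mU₀)/ℏ = 1.06 × √(66.33) = 8.633.
A new bound state (alternating even/odd) appears each time z₀ passes a multiple of π/2, so N = ⌊2z₀/π⌋ + 1 = ⌊5.496⌋ + 1 = 6.

N = 6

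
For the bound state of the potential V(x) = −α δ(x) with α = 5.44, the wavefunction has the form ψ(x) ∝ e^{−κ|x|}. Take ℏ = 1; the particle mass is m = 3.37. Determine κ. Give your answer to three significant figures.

κ = 18.3

Integrating the TISE across x = 0 gives the cusp condition ψ'(0⁺) − ψ'(0⁻) = −(2mα/ℏ²)ψ(0).
With ψ ∝ e^{−κ|x|} this yields −2κ = −2mα/ℏ², so κ = mα/ℏ² = 18.33.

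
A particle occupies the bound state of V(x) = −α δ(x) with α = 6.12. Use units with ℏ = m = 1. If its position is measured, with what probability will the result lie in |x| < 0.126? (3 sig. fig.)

The normalised bound state is ψ = √κ e^{−κ|x|} with κ = mα/ℏ² = 6.120.
P(|x| < d) = ∫_{−d}^{d} κ e^{−2κ|x|} dx = 1 − e^{−2κd} = 1 − e^{−1.542} = 0.7861.

P = 0.786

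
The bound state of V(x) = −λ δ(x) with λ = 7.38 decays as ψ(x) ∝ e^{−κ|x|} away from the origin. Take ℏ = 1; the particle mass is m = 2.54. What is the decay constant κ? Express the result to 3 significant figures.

Integrating the TISE across x = 0 gives the cusp condition ψ'(0⁺) − ψ'(0⁻) = −(2mλ/ℏ²)ψ(0).
With ψ ∝ e^{−κ|x|} this yields −2κ = −2mλ/ℏ², so κ = mλ/ℏ² = 18.75.

κ = 18.7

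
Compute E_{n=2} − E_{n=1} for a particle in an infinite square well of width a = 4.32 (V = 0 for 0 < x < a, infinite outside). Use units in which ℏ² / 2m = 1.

ΔE = 1.59

E_n = n²π²ℏ²/(2ma²), so ΔE = (2² − 1²) π²ℏ²/(2ma²).
ΔE = 3 × π² / (2 × 0.5 × 4.32²) = 1.587.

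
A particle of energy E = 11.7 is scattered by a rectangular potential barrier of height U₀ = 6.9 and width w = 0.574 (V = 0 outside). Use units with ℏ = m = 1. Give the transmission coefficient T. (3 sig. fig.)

T = 0.831

E > U₀: inside the barrier k₂ = √(2m(E − U₀))/ℏ = 3.098, k₂w = 1.778.
Matching at both interfaces gives T⁻¹ = 1 + U₀² sin²(k₂w) / [4E(E − U₀)] = 1.203, hence T = 0.831.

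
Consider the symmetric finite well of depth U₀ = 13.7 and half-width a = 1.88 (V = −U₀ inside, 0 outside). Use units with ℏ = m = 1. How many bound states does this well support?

Define the well-strength parameter z₀ = (a/ℏ)√(2mU₀) = 1.88 × √(2·1·13.7) = 9.841.
A new bound state (alternating even/odd) appears each time z₀ passes a multiple of π/2, so N = ⌊2z₀/π⌋ + 1 = ⌊6.265⌋ + 1 = 7.

N = 7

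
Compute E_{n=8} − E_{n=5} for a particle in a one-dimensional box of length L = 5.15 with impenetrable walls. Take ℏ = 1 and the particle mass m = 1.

E_n = n²π²ℏ²/(2mL²), so ΔE = (8² − 5²) π²ℏ²/(2mL²).
ΔE = 39 × π² / (2 × 1 × 5.15²) = 7.256.

ΔE = 7.26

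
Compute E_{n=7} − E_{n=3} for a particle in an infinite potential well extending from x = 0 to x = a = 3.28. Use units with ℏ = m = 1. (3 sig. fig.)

ΔE = 18.3

E_n = n²π²ℏ²/(2ma²), so ΔE = (7² − 3²) π²ℏ²/(2ma²).
ΔE = 40 × π² / (2 × 1 × 3.28²) = 18.35.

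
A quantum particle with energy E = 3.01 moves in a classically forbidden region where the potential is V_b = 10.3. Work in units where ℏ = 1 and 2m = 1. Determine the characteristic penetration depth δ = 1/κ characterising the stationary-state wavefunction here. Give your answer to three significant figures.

δ = 0.370

Since E < V_b the TISE in this region is ψ'' = κ²ψ with κ = √(2m(V_b − E))/ℏ.
κ = √(2 × 0.5 × 7.29) = 2.700. The penetration depth is δ = 1/κ = 0.370.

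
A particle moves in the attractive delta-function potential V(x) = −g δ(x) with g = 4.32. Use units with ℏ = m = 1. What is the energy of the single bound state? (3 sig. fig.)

The bound state is ψ(x) = √κ e^{−κ|x|}. The derivative jump ψ'(0⁺) − ψ'(0⁻) = −(2mg/ℏ²)ψ(0) fixes κ = mg/ℏ² = 4.320.
Then E = −ℏ²κ²/(2m) = −mg²/(2ℏ²) = -9.331.

E = -9.33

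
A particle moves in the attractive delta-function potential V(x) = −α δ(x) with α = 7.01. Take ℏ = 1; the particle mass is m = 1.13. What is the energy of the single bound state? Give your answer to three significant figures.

The bound state is ψ(x) = √κ e^{−κ|x|}. The derivative jump ψ'(0⁺) − ψ'(0⁻) = −(2mα/ℏ²)ψ(0) fixes κ = mα/ℏ² = 7.921.
Then E = −ℏ²κ²/(2m) = −mα²/(2ℏ²) = -27.76.

E = -27.8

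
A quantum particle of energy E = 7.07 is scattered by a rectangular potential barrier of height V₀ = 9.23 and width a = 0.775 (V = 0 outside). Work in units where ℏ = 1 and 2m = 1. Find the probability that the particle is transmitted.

T = 0.267

E < V₀: inside the barrier ψ ∝ e^{±κx} with κ = √(2m(V₀ − E))/ℏ = 1.470.
κa = 1.139, sinh(κa) = 1.402.
Matching ψ, ψ′ at both faces gives T = [1 + V₀² sinh²(κa) / (4E(V₀ − E))]⁻¹ = 1/3.740 = 0.267.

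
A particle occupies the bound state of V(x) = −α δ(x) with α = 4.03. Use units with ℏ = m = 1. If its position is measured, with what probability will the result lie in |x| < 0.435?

P = 0.970

The normalised bound state is ψ = √κ e^{−κ|x|} with κ = mα/ℏ² = 4.030.
P(|x| < d) = ∫_{−d}^{d} κ e^{−2κ|x|} dx = 1 − e^{−2κd} = 1 − e^{−3.506} = 0.9700.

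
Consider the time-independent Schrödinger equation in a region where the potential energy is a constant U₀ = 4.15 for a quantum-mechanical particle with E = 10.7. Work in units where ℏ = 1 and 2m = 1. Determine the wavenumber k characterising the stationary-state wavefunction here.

k = 2.56

With E > U₀ the solution is oscillatory, ψ ∝ e^{±ikx} with k = √(2m(E − U₀))/ℏ.
k = √(2 × 0.5 × 6.55) = 2.559.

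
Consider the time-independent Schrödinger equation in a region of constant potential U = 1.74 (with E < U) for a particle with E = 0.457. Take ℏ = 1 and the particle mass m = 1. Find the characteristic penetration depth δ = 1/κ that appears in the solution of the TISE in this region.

Since E < U the TISE in this region is ψ'' = κ²ψ with κ = √(2m(U − E))/ℏ.
κ = √(2 × 1 × 1.283) = 1.602. The penetration depth is δ = 1/κ = 0.624.

δ = 0.624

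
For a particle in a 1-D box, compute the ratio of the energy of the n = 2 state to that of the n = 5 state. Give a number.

E_n = n²π²ℏ²/(2mL²) so the ratio is n₂²/n₁² = 4/25 = 0.16.

0.16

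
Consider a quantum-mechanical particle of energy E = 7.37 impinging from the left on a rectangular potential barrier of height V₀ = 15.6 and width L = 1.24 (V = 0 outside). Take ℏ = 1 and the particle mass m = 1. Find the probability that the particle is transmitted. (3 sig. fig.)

T = 0.000170

Since E < V₀ the interior solution is evanescent with decay constant κ = √(2m(V₀ − E))/ℏ = 4.057.
κL = 5.031, sinh(κL) = 76.52.
Matching ψ, ψ′ at both faces gives T = [1 + V₀² sinh²(κL) / (4E(V₀ − E))]⁻¹ = 1/5875 = 0.000170.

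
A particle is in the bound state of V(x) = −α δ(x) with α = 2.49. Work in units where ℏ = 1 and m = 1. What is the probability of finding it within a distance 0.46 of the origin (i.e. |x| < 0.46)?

P = 0.899

The normalised bound state is ψ = √κ e^{−κ|x|} with κ = mα/ℏ² = 2.490.
P(|x| < d) = ∫_{−d}^{d} κ e^{−2κ|x|} dx = 1 − e^{−2κd} = 1 − e^{−2.291} = 0.8988.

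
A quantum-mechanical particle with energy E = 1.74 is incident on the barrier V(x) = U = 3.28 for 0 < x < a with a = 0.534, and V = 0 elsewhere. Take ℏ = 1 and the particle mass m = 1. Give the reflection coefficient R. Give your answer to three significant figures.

E < U: inside the barrier ψ ∝ e^{±κx} with κ = √(2m(U − E))/ℏ = 1.755.
κa = 0.9372, sinh(κa) = 1.081.
The exact tunnelling result is T⁻¹ = 1 + U² sinh²(κa) / [4E(U − E)] = 2.172, so T = 0.460.
R = 1 − T = 0.540.

R = 0.540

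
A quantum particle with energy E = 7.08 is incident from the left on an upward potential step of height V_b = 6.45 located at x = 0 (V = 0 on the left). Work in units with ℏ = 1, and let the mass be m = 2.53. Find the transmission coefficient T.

T = 0.708

On each side the TISE gives plane waves with k = √(2m(E − V))/ℏ: k₁ = √(2·2.53·7.08) = 5.985, k₂ = √(2·2.53·0.63) = 1.785.
Continuity of ψ and ψ′ at the step yields the reflection amplitude r = (k₁ − k₂)/(k₁ + k₂) = 0.5405; thus R = |r|² = 0.2921, T = 0.7079.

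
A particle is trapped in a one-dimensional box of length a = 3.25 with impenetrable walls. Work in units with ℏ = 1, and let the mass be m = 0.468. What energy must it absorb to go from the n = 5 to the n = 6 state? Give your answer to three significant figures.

E_n = n²π²ℏ²/(2ma²), so ΔE = (6² − 5²) π²ℏ²/(2ma²).
ΔE = 11 × π² / (2 × 0.468 × 3.25²) = 10.98.

ΔE = 11.0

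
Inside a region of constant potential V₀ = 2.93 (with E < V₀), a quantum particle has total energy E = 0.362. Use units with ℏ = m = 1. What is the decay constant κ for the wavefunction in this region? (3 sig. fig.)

Since E < V₀ the TISE in this region is ψ'' = κ²ψ with κ = √(2m(V₀ − E))/ℏ.
κ = √(2 × 1 × 2.568) = 2.266.

κ = 2.27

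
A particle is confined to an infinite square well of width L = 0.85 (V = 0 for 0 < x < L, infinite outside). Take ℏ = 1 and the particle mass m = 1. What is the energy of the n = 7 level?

Requiring ψ(0) = ψ(L) = 0 quantises k = nπ/L, hence E_n = ℏ²k²/2m = n²π²ℏ²/(2mL²).
E_7 = 7² × π² / (2 × 1 × 0.85²) = 334.7.

E = 335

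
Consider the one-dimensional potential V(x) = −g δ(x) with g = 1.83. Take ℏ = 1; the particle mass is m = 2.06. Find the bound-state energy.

The bound state is ψ(x) = √κ e^{−κ|x|}. The derivative jump ψ'(0⁺) − ψ'(0⁻) = −(2mg/ℏ²)ψ(0) fixes κ = mg/ℏ² = 3.770.
Then E = −ℏ²κ²/(2m) = −mg²/(2ℏ²) = -3.449.

E = -3.45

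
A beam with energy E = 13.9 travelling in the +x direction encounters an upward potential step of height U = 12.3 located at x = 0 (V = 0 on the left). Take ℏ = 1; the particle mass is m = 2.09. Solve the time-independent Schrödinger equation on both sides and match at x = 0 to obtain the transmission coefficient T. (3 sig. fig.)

The wavenumbers are k₁ = √(2mE)/ℏ = 7.622 on the left and k₂ = √(2m(E − U))/ℏ = 2.586 on the right.
Continuity of ψ and ψ′ at the step yields the reflection amplitude r = (k₁ − k₂)/(k₁ + k₂) = 0.4933; thus R = |r|² = 0.2434, T = 0.7566.

T = 0.757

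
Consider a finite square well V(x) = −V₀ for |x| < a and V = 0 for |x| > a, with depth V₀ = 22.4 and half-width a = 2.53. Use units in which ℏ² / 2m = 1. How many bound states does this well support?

N = 8

Define the well-strength parameter z₀ = (a/ℏ)√(2mV₀) = 2.53 × √(2·0.5·22.4) = 11.97.
The even/odd transcendental equations gain one root per π/2 in z₀, giving N = 1 + ⌊2z₀/π⌋ = 1 + ⌊7.623⌋ = 8.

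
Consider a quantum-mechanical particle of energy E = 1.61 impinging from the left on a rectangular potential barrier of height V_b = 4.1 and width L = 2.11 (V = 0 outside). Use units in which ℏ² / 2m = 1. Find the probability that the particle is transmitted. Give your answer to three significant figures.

E < V_b: inside the barrier ψ ∝ e^{±κx} with κ = √(2m(V_b − E))/ℏ = 1.578.
κL = 3.330, sinh(κL) = 13.94.
The exact tunnelling result is T⁻¹ = 1 + V_b² sinh²(κL) / [4E(V_b − E)] = 204.8, so T = 0.00488.

T = 0.00488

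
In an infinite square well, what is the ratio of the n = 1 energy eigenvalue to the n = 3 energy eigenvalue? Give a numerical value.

Since E_n ∝ n², the ratio is (1/3)² = 0.111111.

0.111111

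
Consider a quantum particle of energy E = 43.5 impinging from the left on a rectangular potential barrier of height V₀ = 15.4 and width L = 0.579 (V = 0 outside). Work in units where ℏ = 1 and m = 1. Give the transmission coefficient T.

T = 0.960

E > V₀: inside the barrier k₂ = √(2m(E − V₀))/ℏ = 7.497, k₂L = 4.341.
T = [1 + V₀² sin²(k₂L) / (4E(E − V₀))]⁻¹ = 1/1.042 = 0.960.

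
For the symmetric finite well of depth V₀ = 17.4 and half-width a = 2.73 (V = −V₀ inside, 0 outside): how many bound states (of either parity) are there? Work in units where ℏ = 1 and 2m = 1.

Define the well-strength parameter z₀ = (a/ℏ)√(2mV₀) = 2.73 × √(2·0.5·17.4) = 11.39.
A new bound state (alternating even/odd) appears each time z₀ passes a multiple of π/2, so N = ⌊2z₀/π⌋ + 1 = ⌊7.250⌋ + 1 = 8.

N = 8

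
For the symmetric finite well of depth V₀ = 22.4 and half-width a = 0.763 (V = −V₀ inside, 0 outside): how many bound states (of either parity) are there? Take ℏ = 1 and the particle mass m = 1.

Define the well-strength parameter z₀ = (a/ℏ)√(2mV₀) = 0.763 × √(2·1·22.4) = 5.107.
A new bound state (alternating even/odd) appears each time z₀ passes a multiple of π/2, so N = ⌊2z₀/π⌋ + 1 = ⌊3.251⌋ + 1 = 4.

N = 4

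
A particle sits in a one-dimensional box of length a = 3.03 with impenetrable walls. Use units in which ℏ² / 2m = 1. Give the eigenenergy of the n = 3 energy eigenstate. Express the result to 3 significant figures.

Requiring ψ(0) = ψ(a) = 0 quantises k = nπ/a, hence E_n = ℏ²k²/2m = n²π²ℏ²/(2ma²).
E_3 = 3² × π² / (2 × 0.5 × 3.03²) = 9.675.

E = 9.68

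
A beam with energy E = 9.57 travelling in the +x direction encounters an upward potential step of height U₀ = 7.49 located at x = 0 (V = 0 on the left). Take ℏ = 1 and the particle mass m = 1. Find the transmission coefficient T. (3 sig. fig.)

T = 0.867

On each side the TISE gives plane waves with k = √(2m(E − V))/ℏ: k₁ = √(2·1·9.57) = 4.375, k₂ = √(2·1·2.08) = 2.040.
Matching ψ and ψ′ at x = 0 gives r = (k₁ − k₂)/(k₁ + k₂), so R = r² = 0.1325 and T = 1 − R = 0.8675.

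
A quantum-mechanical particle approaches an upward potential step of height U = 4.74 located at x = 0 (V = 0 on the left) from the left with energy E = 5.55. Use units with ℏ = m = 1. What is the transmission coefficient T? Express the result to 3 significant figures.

The wavenumbers are k₁ = √(2mE)/ℏ = 3.332 on the left and k₂ = √(2m(E − U))/ℏ = 1.273 on the right.
Matching ψ and ψ′ at x = 0 gives r = (k₁ − k₂)/(k₁ + k₂), so R = r² = 0.1999 and T = 1 − R = 0.8001.

T = 0.800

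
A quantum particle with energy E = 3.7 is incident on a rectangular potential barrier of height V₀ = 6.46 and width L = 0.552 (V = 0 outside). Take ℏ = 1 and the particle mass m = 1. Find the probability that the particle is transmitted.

Since E < V₀ the interior solution is evanescent with decay constant κ = √(2m(V₀ − E))/ℏ = 2.349.
κL = 1.297, sinh(κL) = 1.692.
Matching ψ, ψ′ at both faces gives T = [1 + V₀² sinh²(κL) / (4E(V₀ − E))]⁻¹ = 1/3.926 = 0.255.

T = 0.255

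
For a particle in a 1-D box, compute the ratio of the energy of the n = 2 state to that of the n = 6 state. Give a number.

Since E_n ∝ n², the ratio is (2/6)² = 0.111111.

0.111111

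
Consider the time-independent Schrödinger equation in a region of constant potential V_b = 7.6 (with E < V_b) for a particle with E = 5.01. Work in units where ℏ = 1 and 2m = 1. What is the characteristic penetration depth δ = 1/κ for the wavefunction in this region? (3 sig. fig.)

δ = 0.621

Since E < V_b the TISE in this region is ψ'' = κ²ψ with κ = √(2m(V_b − E))/ℏ.
κ = √(2 × 0.5 × 2.59) = 1.609. The penetration depth is δ = 1/κ = 0.621.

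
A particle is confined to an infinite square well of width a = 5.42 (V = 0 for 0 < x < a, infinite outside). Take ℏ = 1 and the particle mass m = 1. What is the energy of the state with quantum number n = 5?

E = 4.20

The infinite-well eigenfunctions ψ_n = √(2/a) sin(nπx/a) vanish at both walls, giving E_n = n²π²ℏ²/(2ma²).
E_5 = 5² × π² / (2 × 1 × 5.42²) = 4.200.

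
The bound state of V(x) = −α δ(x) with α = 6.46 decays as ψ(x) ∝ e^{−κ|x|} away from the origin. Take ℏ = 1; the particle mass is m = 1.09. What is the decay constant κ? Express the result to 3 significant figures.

κ = 7.04

Integrate −(ℏ²/2m)ψ'' − αδ(x)ψ = Eψ from −ε to +ε: the ψ'' term gives ψ'(0⁺) − ψ'(0⁻) and the δ term gives −(2mα/ℏ²)ψ(0).
With ψ ∝ e^{−κ|x|} this yields −2κ = −2mα/ℏ², so κ = mα/ℏ² = 7.041.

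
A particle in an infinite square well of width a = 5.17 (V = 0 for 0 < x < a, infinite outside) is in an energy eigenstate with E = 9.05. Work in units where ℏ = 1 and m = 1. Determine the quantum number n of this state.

n = 7

For an infinite well E_n = n²π²ℏ²/(2ma²), so n = (a/πℏ)√(2mE).
n = (5.17/π) × √(2 × 1 × 9.05) = 7.001 → n = 7.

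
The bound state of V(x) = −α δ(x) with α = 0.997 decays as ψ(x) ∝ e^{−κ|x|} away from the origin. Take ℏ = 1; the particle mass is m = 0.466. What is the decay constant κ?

κ = 0.465

Integrating the TISE across x = 0 gives the cusp condition ψ'(0⁺) − ψ'(0⁻) = −(2mα/ℏ²)ψ(0).
With ψ ∝ e^{−κ|x|} this yields −2κ = −2mα/ℏ², so κ = mα/ℏ² = 0.4646.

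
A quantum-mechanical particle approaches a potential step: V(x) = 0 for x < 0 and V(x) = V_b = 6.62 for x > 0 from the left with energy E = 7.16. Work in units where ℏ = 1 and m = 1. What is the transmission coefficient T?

On each side the TISE gives plane waves with k = √(2m(E − V))/ℏ: k₁ = √(2·1·7.16) = 3.784, k₂ = √(2·1·0.54) = 1.039.
Continuity of ψ and ψ′ at the step yields the reflection amplitude r = (k₁ − k₂)/(k₁ + k₂) = 0.5691; thus R = |r|² = 0.3239, T = 0.6761.

T = 0.676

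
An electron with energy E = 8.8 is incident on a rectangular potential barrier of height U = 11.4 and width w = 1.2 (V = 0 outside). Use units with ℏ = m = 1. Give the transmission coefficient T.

Since E < U the interior solution is evanescent with decay constant κ = √(2m(U − E))/ℏ = 2.280.
κw = 2.736, sinh(κw) = 7.683.
Matching ψ, ψ′ at both faces gives T = [1 + U² sinh²(κw) / (4E(U − E))]⁻¹ = 1/84.83 = 0.0118.

T = 0.0118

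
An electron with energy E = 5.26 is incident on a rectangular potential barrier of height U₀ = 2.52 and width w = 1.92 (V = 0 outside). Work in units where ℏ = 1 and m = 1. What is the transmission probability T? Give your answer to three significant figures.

E > U₀: inside the barrier k₂ = √(2m(E − U₀))/ℏ = 2.341, k₂w = 4.495.
T = [1 + U₀² sin²(k₂w) / (4E(E − U₀))]⁻¹ = 1/1.105 = 0.905.

T = 0.905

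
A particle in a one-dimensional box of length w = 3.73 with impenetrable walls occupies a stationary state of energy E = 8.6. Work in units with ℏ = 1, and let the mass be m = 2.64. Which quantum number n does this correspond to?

For an infinite well E_n = n²π²ℏ²/(2mw²), so n = (w/πℏ)√(2mE).
n = (3.73/π) × √(2 × 2.64 × 8.6) = 8.001 → n = 8.

n = 8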